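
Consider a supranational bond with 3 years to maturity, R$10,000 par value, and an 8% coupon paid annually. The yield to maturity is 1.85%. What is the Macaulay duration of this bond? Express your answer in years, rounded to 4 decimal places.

Periodic yield y = 0.0185. Discount each cash flow and weight by its year:
  t   CF        PV=CF/(1+0.0185)^t    t·PV
  1       800.00       785.4688       785.4688
  2       800.00       771.2016     1,542.4032
  3    10,800.00    10,222.1125    30,666.3374
  Σ                 11,778.7829    32,994.2095
Price P = Σ PV = 11,778.7829.
Macaulay duration = Σ(t·PV) / P = 32,994.2095 / 11,778.7829 = 2.80116 years.

2.8012 years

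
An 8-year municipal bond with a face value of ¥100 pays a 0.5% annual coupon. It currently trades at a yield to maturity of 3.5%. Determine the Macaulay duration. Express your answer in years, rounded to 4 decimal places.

Periodic yield y = 0.035. Discount each cash flow and weight by its year:
  t   CF        PV=CF/(1+0.035)^t    t·PV
  1         0.50         0.4831         0.4831
  2         0.50         0.4668         0.9335
  3         0.50         0.4510         1.3529
  4         0.50         0.4357         1.7429
  5         0.50         0.4210         2.1049
  6         0.50         0.4068         2.4405
  7         0.50         0.3930         2.7510
  8       100.50        76.3209       610.5669
  Σ                     79.3781       622.3757
Price P = Σ PV = 79.3781.
Macaulay duration = Σ(t·PV) / P = 622.3757 / 79.3781 = 7.84064 years.

7.8406 years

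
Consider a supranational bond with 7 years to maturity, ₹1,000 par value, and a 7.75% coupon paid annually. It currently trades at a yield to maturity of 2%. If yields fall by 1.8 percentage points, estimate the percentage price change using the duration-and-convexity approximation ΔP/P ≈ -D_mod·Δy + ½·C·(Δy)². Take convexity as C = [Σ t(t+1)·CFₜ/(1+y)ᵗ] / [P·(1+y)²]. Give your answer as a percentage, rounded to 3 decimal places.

+11.052%

With y = 0.02:
  t   CF        PV=CF/(1+0.02)^t    t·PV        t(t+1)·PV
  1        77.50        75.9804        75.9804         151.9608
  2        77.50        74.4906       148.9812         446.9435
  3        77.50        73.0300       219.0899         876.3598
  4        77.50        71.5980       286.3921       1,431.9604
  5        77.50        70.1941       350.9707       2,105.8241
  6        77.50        68.8178       412.9067       2,890.3468
  7     1,077.50       938.0286     6,566.2001      52,529.6012
  Σ                  1,372.1395     8,060.5211      60,432.9966
P = 1,372.1395; D_Mac = 5.87442 yrs; D_mod = 5.75923 yrs; C = 42.33266.
Duration effect: -5.75923 × (-0.018) = +0.103666
Convexity effect: 0.5 × 42.33266 × (-0.018)² = +0.0068579
ΔP/P ≈ +0.103666 + 0.0068579 = +0.110524 = +11.0524%.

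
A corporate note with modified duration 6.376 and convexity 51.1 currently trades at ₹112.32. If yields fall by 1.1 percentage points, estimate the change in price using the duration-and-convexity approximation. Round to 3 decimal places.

Duration effect: -D_mod·Δy = -6.376 × (-0.011) = +0.070136
Convexity effect: ½·C·(Δy)² = 0.5 × 51.1 × (-0.011)² = +0.00309155
ΔP/P ≈ +0.070136 + 0.00309155 = +0.07322755
ΔP ≈ 112.32 × (+0.07322755) = +8.224918416.

+₹8.225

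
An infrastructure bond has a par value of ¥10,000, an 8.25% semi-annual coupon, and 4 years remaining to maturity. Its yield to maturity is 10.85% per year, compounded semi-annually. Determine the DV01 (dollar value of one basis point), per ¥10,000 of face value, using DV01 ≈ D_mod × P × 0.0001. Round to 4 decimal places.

Periodic yield y = 0.05425.
  t   CF        PV=CF/(1+0.05425)^t    t·PV
  1       412.50       391.2734       391.2734
  2       412.50       371.1391       742.2782
  3       412.50       352.0409     1,056.1227
  4       412.50       333.9254     1,335.7018
  5       412.50       316.7422     1,583.7109
  6       412.50       300.4431     1,802.6589
  7       412.50       284.9828     1,994.8798
  8    10,412.50     6,823.4834    54,587.8669
  Σ                  9,174.0304    63,494.4926
P = 9,174.0304; D_Mac = 6.92111 half-year periods = 3.46056 yrs; D_mod = 3.28248 yrs.
DV01 ≈ 3.28248 × 9,174.0304 × 0.0001 = 3.011358.

¥3.0114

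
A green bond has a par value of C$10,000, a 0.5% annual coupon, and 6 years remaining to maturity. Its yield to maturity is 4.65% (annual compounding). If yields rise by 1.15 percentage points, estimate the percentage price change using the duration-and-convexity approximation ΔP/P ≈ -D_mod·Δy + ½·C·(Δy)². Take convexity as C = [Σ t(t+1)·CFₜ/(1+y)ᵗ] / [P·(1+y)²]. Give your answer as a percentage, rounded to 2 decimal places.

With y = 0.0465:
  t   CF        PV=CF/(1+0.0465)^t    t·PV        t(t+1)·PV
  1        50.00        47.7783        47.7783          95.5566
  2        50.00        45.6553        91.3107         273.9320
  3        50.00        43.6267       130.8801         523.5203
  4        50.00        41.6882       166.7528         833.7639
  5        50.00        39.8358       199.1791       1,195.0748
  6    10,050.00     7,651.2196    45,907.3175     321,351.2223
  Σ                  7,869.8039    46,543.2184     324,273.0699
P = 7,869.8039; D_Mac = 5.91415 yrs; D_mod = 5.65136 yrs; C = 37.62431.
Duration effect: -5.65136 × (+0.0115) = -0.064991
Convexity effect: 0.5 × 37.62431 × (0.0115)² = +0.0024879
ΔP/P ≈ -0.064991 + 0.0024879 = -0.062503 = -6.2503%.

-6.25%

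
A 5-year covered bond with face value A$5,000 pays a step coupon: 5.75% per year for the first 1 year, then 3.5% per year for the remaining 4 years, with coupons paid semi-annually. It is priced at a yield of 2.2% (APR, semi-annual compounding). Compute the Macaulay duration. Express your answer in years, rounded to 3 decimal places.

Periodic yield y = 0.011. Discount each cash flow and weight by its period:
  t   CF        PV=CF/(1+0.011)^t    t·PV
  1       143.75       142.1860       142.1860
  2       143.75       140.6389       281.2779
  3        87.50        84.6749       254.0246
  4        87.50        83.7536       335.0144
  5        87.50        82.8423       414.2116
  6        87.50        81.9410       491.6458
  7        87.50        81.0494       567.3460
  8        87.50        80.1676       641.3407
  9        87.50        79.2953       713.6580
  10    5,087.50     4,560.2943    45,602.9425
  Σ                  5,416.8433    49,443.6475
Price P = Σ PV = 5,416.8433.
Macaulay duration = Σ(t·PV) / P = 49,443.6475 / 5,416.8433 = 9.12776 half-year periods.
In years: 9.12776 / 2 = 4.56388 years.

4.564 years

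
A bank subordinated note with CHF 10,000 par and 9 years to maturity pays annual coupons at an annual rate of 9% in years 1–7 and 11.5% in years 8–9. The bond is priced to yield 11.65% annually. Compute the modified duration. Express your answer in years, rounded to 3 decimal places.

Periodic yield y = 0.1165. First find Macaulay duration:
  t   CF        PV=CF/(1+0.1165)^t    t·PV
  1       900.00       806.0905       806.0905
  2       900.00       721.9798     1,443.9596
  3       900.00       646.6456     1,939.9368
  4       900.00       579.1721     2,316.6882
  5       900.00       518.7390     2,593.6948
  6       900.00       464.6117     2,787.6702
  7       900.00       416.1323     2,912.9260
  8     1,150.00       476.2424     3,809.9389
  9    11,150.00     4,135.6742    37,221.0680
  Σ                  8,765.2875    55,831.9731
P = 8,765.2875; Macaulay duration = 55,831.9731 / 8,765.2875 = 6.36967 years.
Modified duration = D_Mac / (1 + y) = 6.36967 / 1.1165 = 5.70503 years.

5.705 years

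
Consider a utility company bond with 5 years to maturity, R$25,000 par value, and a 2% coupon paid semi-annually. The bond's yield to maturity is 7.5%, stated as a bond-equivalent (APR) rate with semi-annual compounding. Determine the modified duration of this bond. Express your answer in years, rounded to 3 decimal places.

4.574 years

Periodic yield y = 0.0375. First find Macaulay duration:
  t   CF        PV=CF/(1+0.0375)^t    t·PV
  1       250.00       240.9639       240.9639
  2       250.00       232.2543       464.5086
  3       250.00       223.8596       671.5788
  4       250.00       215.7683       863.0731
  5       250.00       207.9694     1,039.8471
  6       250.00       200.4525     1,202.7147
  7       250.00       193.2072     1,352.4503
  8       250.00       186.2238     1,489.7903
  9       250.00       179.4928     1,615.4353
  10   25,250.00    17,473.5171   174,735.1707
  Σ                 19,353.7088   183,675.5328
P = 19,353.7088; Macaulay duration = 183,675.5328 / 19,353.7088 = 9.49046 half-year periods = 4.74523 years.
Modified duration = D_Mac / (1 + y) = 4.74523 / 1.0375 = 4.57371 years.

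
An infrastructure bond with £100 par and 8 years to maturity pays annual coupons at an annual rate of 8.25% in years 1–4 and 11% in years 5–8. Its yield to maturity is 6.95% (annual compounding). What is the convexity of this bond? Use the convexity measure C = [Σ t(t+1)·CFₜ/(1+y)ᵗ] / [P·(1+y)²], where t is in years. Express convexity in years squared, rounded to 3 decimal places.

With y = 0.0695:
  t   CF        PV=CF/(1+0.0695)^t    t·PV        t(t+1)·PV
  1         8.25         7.7139         7.7139          15.4278
  2         8.25         7.2126        14.4252          43.2757
  3         8.25         6.7439        20.2317          80.9269
  4         8.25         6.3057        25.2227         126.1133
  5        11.00         7.8612        39.3060         235.8359
  6        11.00         7.3503        44.1021         308.7147
  7        11.00         6.8727        48.1089         384.8710
  8       111.00        64.8450       518.7602       4,668.8419
  Σ                    114.9053       717.8706       5,864.0070
P = 114.9053.
Convexity = Σ t(t+1)·PV / [P·(1+y)²] = 5,864.0070 / (114.9053 × 1.143830) = 44.61621.

44.616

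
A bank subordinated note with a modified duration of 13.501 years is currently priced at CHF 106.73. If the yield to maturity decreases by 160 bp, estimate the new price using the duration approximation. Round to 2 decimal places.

Duration approximation: ΔP/P ≈ -D_mod · Δy = -13.501 × (-0.016) = +0.216016.
New price ≈ 106.73 × (1 + 0.216016) = 129.78538768.

CHF 129.79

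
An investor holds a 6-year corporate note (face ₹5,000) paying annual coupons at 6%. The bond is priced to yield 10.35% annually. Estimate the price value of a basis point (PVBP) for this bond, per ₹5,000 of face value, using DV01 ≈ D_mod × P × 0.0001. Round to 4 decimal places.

Periodic yield y = 0.1035.
  t   CF        PV=CF/(1+0.1035)^t    t·PV
  1       300.00       271.8623       271.8623
  2       300.00       246.3636       492.7272
  3       300.00       223.2566       669.7697
  4       300.00       202.3168       809.2671
  5       300.00       183.3410       916.7049
  6     5,300.00     2,935.2280    17,611.3681
  Σ                  4,062.3682    20,771.6994
P = 4,062.3682; D_Mac = 5.11320 yrs; D_mod = 4.63362 yrs.
DV01 ≈ 4.63362 × 4,062.3682 × 0.0001 = 1.882347.

₹1.8823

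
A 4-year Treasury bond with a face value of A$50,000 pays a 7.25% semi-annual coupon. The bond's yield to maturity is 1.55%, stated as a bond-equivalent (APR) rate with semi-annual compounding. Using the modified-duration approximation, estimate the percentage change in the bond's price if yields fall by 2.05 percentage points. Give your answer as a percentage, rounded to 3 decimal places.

Periodic yield y = 0.00775. Modified duration first:
  t   CF        PV=CF/(1+0.00775)^t    t·PV
  1     1,812.50     1,798.5612     1,798.5612
  2     1,812.50     1,784.7295     3,569.4590
  3     1,812.50     1,771.0042     5,313.0126
  4     1,812.50     1,757.3845     7,029.5379
  5     1,812.50     1,743.8695     8,719.3475
  6     1,812.50     1,730.4584    10,382.7507
  7     1,812.50     1,717.1505    12,020.0537
  8    51,812.50    48,709.3230   389,674.5839
  Σ                 61,012.4808   438,507.3064
P = 61,012.4808; D_Mac = 7.18717 half-year periods = 3.59359 yrs; D_mod = 3.59359/(1+0.00775) = 3.56595 yrs.
ΔP/P ≈ -D_mod · Δy = -3.56595 × (-0.0205) = +0.073102 = +7.3102%.

+7.310%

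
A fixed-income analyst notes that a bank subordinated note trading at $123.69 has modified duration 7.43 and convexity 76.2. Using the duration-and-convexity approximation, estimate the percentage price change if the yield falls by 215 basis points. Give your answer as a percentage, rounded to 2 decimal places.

Duration effect: -D_mod·Δy = -7.43 × (-0.0215) = +0.159745
Convexity effect: ½·C·(Δy)² = 0.5 × 76.2 × (-0.0215)² = +0.017611725
ΔP/P ≈ +0.159745 + 0.017611725 = +0.177356725
= +17.7356725%.

+17.74%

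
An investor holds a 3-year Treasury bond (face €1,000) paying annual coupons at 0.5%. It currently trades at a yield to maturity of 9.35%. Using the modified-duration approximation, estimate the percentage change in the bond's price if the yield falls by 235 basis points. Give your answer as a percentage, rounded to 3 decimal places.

+6.410%

Periodic yield y = 0.0935. Modified duration first:
  t   CF        PV=CF/(1+0.0935)^t    t·PV
  1         5.00         4.5725         4.5725
  2         5.00         4.1815         8.3630
  3     1,005.00       768.6165     2,305.8495
  Σ                    777.3705     2,318.7850
P = 777.3705; D_Mac = 2.98286 yrs; D_mod = 2.98286/(1+0.0935) = 2.72781 yrs.
ΔP/P ≈ -D_mod · Δy = -2.72781 × (-0.0235) = +0.064103 = +6.4103%.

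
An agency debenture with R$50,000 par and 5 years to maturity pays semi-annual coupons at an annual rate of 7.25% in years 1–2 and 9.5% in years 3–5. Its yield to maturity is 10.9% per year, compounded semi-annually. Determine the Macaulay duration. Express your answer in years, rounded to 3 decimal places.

4.189 years

Periodic yield y = 0.0545. Discount each cash flow and weight by its period:
  t   CF        PV=CF/(1+0.0545)^t    t·PV
  1     1,812.50     1,718.8241     1,718.8241
  2     1,812.50     1,629.9897     3,259.9793
  3     1,812.50     1,545.7465     4,637.2394
  4     1,812.50     1,465.8572     5,863.4290
  5     2,375.00     1,821.5064     9,107.5318
  6     2,375.00     1,727.3650    10,364.1899
  7     2,375.00     1,638.0891    11,466.6238
  8     2,375.00     1,553.4273    12,427.4186
  9     2,375.00     1,473.1411    13,258.2702
  10   52,375.00    30,807.6233   308,076.2329
  Σ                 45,381.5697   380,179.7391
Price P = Σ PV = 45,381.5697.
Macaulay duration = Σ(t·PV) / P = 380,179.7391 / 45,381.5697 = 8.37740 half-year periods.
In years: 8.37740 / 2 = 4.18870 years.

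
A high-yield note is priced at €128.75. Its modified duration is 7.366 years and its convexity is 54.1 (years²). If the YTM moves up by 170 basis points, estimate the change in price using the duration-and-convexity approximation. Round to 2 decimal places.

Duration effect: -D_mod·Δy = -7.366 × (+0.017) = -0.125222
Convexity effect: ½·C·(Δy)² = 0.5 × 54.1 × (0.017)² = +0.00781745
ΔP/P ≈ -0.125222 + 0.00781745 = -0.11740455
ΔP ≈ 128.75 × (-0.11740455) = -15.1158358125.

-€15.12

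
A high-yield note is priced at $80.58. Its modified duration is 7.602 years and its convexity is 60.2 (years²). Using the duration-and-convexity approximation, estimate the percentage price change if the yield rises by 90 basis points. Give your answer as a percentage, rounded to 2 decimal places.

-6.60%

Duration effect: -D_mod·Δy = -7.602 × (+0.009) = -0.068418
Convexity effect: ½·C·(Δy)² = 0.5 × 60.2 × (0.009)² = +0.0024381
ΔP/P ≈ -0.068418 + 0.0024381 = -0.0659799
= -6.59799%.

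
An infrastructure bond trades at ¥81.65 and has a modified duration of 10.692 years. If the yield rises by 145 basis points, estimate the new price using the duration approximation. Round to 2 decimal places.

¥68.99

Duration approximation: ΔP/P ≈ -D_mod · Δy = -10.692 × (+0.0145) = -0.155034.
New price ≈ 81.65 × (1 - 0.155034) = 68.9914739.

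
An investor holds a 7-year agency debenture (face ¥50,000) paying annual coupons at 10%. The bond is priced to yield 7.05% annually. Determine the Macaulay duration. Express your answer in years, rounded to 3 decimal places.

Periodic yield y = 0.0705. Discount each cash flow and weight by its year:
  t   CF        PV=CF/(1+0.0705)^t    t·PV
  1     5,000.00     4,670.7146     4,670.7146
  2     5,000.00     4,363.1150     8,726.2300
  3     5,000.00     4,075.7730    12,227.3190
  4     5,000.00     3,807.3545    15,229.4181
  5     5,000.00     3,556.6133    17,783.0664
  6     5,000.00     3,322.3851    19,934.3108
  7    55,000.00    34,139.4082   238,975.8572
  Σ                 57,935.3638   317,546.9162
Price P = Σ PV = 57,935.3638.
Macaulay duration = Σ(t·PV) / P = 317,546.9162 / 57,935.3638 = 5.48106 years.

5.481 years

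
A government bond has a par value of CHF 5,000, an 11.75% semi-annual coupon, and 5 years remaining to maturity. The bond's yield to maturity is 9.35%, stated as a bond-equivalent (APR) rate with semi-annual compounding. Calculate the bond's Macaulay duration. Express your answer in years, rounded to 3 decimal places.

3.973 years

Periodic yield y = 0.04675. Discount each cash flow and weight by its period:
  t   CF        PV=CF/(1+0.04675)^t    t·PV
  1       293.75       280.6305       280.6305
  2       293.75       268.0970       536.1940
  3       293.75       256.1232       768.3697
  4       293.75       244.6842       978.7370
  5       293.75       233.7561     1,168.7807
  6       293.75       223.3161     1,339.8967
  7       293.75       213.3424     1,493.3965
  8       293.75       203.8140     1,630.5124
  9       293.75       194.7113     1,752.4017
  10    5,293.75     3,352.2294    33,522.2941
  Σ                  5,470.7043    43,471.2132
Price P = Σ PV = 5,470.7043.
Macaulay duration = Σ(t·PV) / P = 43,471.2132 / 5,470.7043 = 7.94618 half-year periods.
In years: 7.94618 / 2 = 3.97309 years.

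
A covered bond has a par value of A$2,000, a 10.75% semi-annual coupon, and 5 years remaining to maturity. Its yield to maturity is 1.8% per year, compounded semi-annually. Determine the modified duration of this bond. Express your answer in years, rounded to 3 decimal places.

4.142 years

Periodic yield y = 0.009. First find Macaulay duration:
  t   CF        PV=CF/(1+0.009)^t    t·PV
  1       107.50       106.5411       106.5411
  2       107.50       105.5908       211.1816
  3       107.50       104.6490       313.9469
  4       107.50       103.7155       414.8621
  5       107.50       102.7904       513.9521
  6       107.50       101.8736       611.2413
  7       107.50       100.9649       706.7541
  8       107.50       100.0643       800.5143
  9       107.50        99.1717       892.5457
  10    2,107.50     1,926.8856    19,268.8555
  Σ                  2,852.2469    23,840.3950
P = 2,852.2469; Macaulay duration = 23,840.3950 / 2,852.2469 = 8.35846 half-year periods = 4.17923 years.
Modified duration = D_Mac / (1 + y) = 4.17923 / 1.009 = 4.14195 years.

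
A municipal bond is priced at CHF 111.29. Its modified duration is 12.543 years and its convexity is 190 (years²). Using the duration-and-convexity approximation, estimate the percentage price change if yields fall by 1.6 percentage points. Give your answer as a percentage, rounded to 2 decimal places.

Duration effect: -D_mod·Δy = -12.543 × (-0.016) = +0.200688
Convexity effect: ½·C·(Δy)² = 0.5 × 190 × (-0.016)² = +0.0243200
ΔP/P ≈ +0.200688 + 0.0243200 = +0.225008
= +22.5008%.

+22.50%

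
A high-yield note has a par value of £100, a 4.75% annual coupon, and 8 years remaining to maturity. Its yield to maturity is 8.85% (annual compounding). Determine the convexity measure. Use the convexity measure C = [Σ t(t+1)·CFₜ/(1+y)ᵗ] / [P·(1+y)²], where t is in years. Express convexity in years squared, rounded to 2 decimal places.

With y = 0.0885:
  t   CF        PV=CF/(1+0.0885)^t    t·PV        t(t+1)·PV
  1         4.75         4.3638         4.3638           8.7276
  2         4.75         4.0090         8.0180          24.0540
  3         4.75         3.6831        11.0492          44.1967
  4         4.75         3.3836        13.5344          67.6721
  5         4.75         3.1085        15.5425          93.2551
  6         4.75         2.8558        17.1346         119.9423
  7         4.75         2.6236        18.3651         146.9206
  8       104.75        53.1529       425.2228       3,827.0053
  Σ                     77.1802       513.2304       4,331.7737
P = 77.1802.
Convexity = Σ t(t+1)·PV / [P·(1+y)²] = 4,331.7737 / (77.1802 × 1.184832) = 47.36997.

47.37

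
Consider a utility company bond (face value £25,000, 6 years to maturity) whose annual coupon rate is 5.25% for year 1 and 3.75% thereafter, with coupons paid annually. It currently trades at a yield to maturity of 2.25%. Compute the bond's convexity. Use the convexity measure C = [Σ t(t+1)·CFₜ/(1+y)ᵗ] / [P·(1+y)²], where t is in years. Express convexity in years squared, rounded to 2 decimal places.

35.33

With y = 0.0225:
  t   CF        PV=CF/(1+0.0225)^t    t·PV        t(t+1)·PV
  1     1,312.50     1,283.6186     1,283.6186       2,567.2372
  2       937.50       896.6948     1,793.3896       5,380.1687
  3       937.50       876.9631     2,630.8893      10,523.5574
  4       937.50       857.6656     3,430.6625      17,153.3127
  5       937.50       838.7928     4,193.9640      25,163.7839
  6    25,937.50    22,695.9421   136,175.6523     953,229.5663
  Σ                 27,449.6770   149,508.1763   1,014,017.6262
P = 27,449.6770.
Convexity = Σ t(t+1)·PV / [P·(1+y)²] = 1,014,017.6262 / (27,449.6770 × 1.045506) = 35.33309.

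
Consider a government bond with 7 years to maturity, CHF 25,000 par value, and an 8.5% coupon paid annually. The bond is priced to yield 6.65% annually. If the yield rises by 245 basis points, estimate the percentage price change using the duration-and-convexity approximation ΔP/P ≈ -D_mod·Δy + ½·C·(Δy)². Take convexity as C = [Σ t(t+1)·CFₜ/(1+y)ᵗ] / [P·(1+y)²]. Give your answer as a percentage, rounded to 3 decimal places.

With y = 0.0665:
  t   CF        PV=CF/(1+0.0665)^t    t·PV        t(t+1)·PV
  1     2,125.00     1,992.4988     1,992.4988       3,984.9977
  2     2,125.00     1,868.2596     3,736.5191      11,209.5574
  3     2,125.00     1,751.7671     5,255.3012      21,021.2047
  4     2,125.00     1,642.5383     6,570.1531      32,850.7653
  5     2,125.00     1,540.1203     7,700.6013      46,203.6080
  6     2,125.00     1,444.0884     8,664.5303      60,651.7123
  7    27,125.00    17,283.9789   120,987.8526     967,902.8204
  Σ                 27,523.2513   154,907.4564   1,143,824.6656
P = 27,523.2513; D_Mac = 5.62824 yrs; D_mod = 5.27730 yrs; C = 36.53743.
Duration effect: -5.27730 × (+0.0245) = -0.129294
Convexity effect: 0.5 × 36.53743 × (0.0245)² = +0.0109658
ΔP/P ≈ -0.129294 + 0.0109658 = -0.118328 = -11.8328%.

-11.833%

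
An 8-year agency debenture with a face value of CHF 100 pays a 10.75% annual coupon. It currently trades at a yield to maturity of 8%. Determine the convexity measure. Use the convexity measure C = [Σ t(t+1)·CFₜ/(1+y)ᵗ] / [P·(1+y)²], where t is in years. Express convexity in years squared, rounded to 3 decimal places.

With y = 0.08:
  t   CF        PV=CF/(1+0.08)^t    t·PV        t(t+1)·PV
  1        10.75         9.9537         9.9537          19.9074
  2        10.75         9.2164        18.4328          55.2984
  3        10.75         8.5337        25.6011         102.4044
  4        10.75         7.9016        31.6063         158.0314
  5        10.75         7.3163        36.5813         219.4881
  6        10.75         6.7743        40.6459         284.5216
  7        10.75         6.2725        43.9077         351.2612
  8       110.75        59.8348       478.6782       4,308.1041
  Σ                    115.8033       685.4070       5,499.0165
P = 115.8033.
Convexity = Σ t(t+1)·PV / [P·(1+y)²] = 5,499.0165 / (115.8033 × 1.166400) = 40.71147.

40.711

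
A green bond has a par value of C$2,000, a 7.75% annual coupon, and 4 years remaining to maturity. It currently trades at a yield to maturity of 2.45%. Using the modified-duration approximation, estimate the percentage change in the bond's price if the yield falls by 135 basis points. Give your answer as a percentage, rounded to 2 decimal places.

Periodic yield y = 0.0245. Modified duration first:
  t   CF        PV=CF/(1+0.0245)^t    t·PV
  1       155.00       151.2933       151.2933
  2       155.00       147.6753       295.3505
  3       155.00       144.1437       432.4312
  4     2,155.00     1,956.1377     7,824.5508
  Σ                  2,399.2500     8,703.6259
P = 2,399.2500; D_Mac = 3.62764 yrs; D_mod = 3.62764/(1+0.0245) = 3.54089 yrs.
ΔP/P ≈ -D_mod · Δy = -3.54089 × (-0.0135) = +0.047802 = +4.7802%.

+4.78%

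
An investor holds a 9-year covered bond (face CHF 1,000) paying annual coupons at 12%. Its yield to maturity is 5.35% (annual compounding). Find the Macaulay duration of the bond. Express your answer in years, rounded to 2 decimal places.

Periodic yield y = 0.0535. Discount each cash flow and weight by its year:
  t   CF        PV=CF/(1+0.0535)^t    t·PV
  1       120.00       113.9060       113.9060
  2       120.00       108.1215       216.2431
  3       120.00       102.6308       307.8923
  4       120.00        97.4189       389.6755
  5       120.00        92.4716       462.3582
  6       120.00        87.7756       526.6538
  7       120.00        83.3181       583.2268
  8       120.00        79.0870       632.6957
  9     1,120.00       700.6597     6,305.9377
  Σ                  1,465.3893     9,538.5892
Price P = Σ PV = 1,465.3893.
Macaulay duration = Σ(t·PV) / P = 9,538.5892 / 1,465.3893 = 6.50925 years.

6.51 years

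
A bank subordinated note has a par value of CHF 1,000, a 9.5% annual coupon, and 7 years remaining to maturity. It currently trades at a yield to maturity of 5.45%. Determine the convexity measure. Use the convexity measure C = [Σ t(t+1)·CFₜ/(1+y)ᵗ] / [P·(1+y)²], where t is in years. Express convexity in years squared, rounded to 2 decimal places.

With y = 0.0545:
  t   CF        PV=CF/(1+0.0545)^t    t·PV        t(t+1)·PV
  1        95.00        90.0901        90.0901         180.1802
  2        95.00        85.4339       170.8679         512.6036
  3        95.00        81.0184       243.0553         972.2212
  4        95.00        76.8311       307.3246       1,536.6228
  5        95.00        72.8603       364.3013       2,185.8076
  6        95.00        69.0946       414.5676       2,901.9732
  7     1,095.00       755.2453     5,286.7171      42,293.7367
  Σ                  1,230.5738     6,876.9238      50,583.1454
P = 1,230.5738.
Convexity = Σ t(t+1)·PV / [P·(1+y)²] = 50,583.1454 / (1,230.5738 × 1.111970) = 36.96622.

36.97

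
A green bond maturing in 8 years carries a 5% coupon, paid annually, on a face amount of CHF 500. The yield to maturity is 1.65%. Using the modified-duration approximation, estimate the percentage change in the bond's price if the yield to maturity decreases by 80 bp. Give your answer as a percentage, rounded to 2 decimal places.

+5.46%

Periodic yield y = 0.0165. Modified duration first:
  t   CF        PV=CF/(1+0.0165)^t    t·PV
  1        25.00        24.5942        24.5942
  2        25.00        24.1950        48.3900
  3        25.00        23.8022        71.4067
  4        25.00        23.4159        93.6635
  5        25.00        23.0358       115.1789
  6        25.00        22.6619       135.9712
  7        25.00        22.2940       156.0581
  8       525.00       460.5749     3,684.5990
  Σ                    624.5738     4,329.8616
P = 624.5738; D_Mac = 6.93251 yrs; D_mod = 6.93251/(1+0.0165) = 6.81998 yrs.
ΔP/P ≈ -D_mod · Δy = -6.81998 × (-0.008) = +0.054560 = +5.4560%.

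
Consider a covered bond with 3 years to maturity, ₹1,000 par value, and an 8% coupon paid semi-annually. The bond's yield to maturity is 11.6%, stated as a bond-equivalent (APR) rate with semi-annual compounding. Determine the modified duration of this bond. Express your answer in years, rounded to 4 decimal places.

2.5620 years

Periodic yield y = 0.058. First find Macaulay duration:
  t   CF        PV=CF/(1+0.058)^t    t·PV
  1        40.00        37.8072        37.8072
  2        40.00        35.7346        71.4692
  3        40.00        33.7756       101.3268
  4        40.00        31.9240       127.6960
  5        40.00        30.1739       150.8696
  6     1,040.00       741.5140     4,449.0838
  Σ                    910.9292     4,938.2525
P = 910.9292; Macaulay duration = 4,938.2525 / 910.9292 = 5.42112 half-year periods = 2.71056 years.
Modified duration = D_Mac / (1 + y) = 2.71056 / 1.058 = 2.56196 years.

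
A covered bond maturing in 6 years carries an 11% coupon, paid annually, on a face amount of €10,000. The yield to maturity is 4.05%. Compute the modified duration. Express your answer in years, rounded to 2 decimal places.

Periodic yield y = 0.0405. First find Macaulay duration:
  t   CF        PV=CF/(1+0.0405)^t    t·PV
  1     1,100.00     1,057.1840     1,057.1840
  2     1,100.00     1,016.0346     2,032.0693
  3     1,100.00       976.4869     2,929.4608
  4     1,100.00       938.4785     3,753.9142
  5     1,100.00       901.9496     4,509.7479
  6    11,100.00     8,747.2285    52,483.3710
  Σ                 13,637.3622    66,765.7472
P = 13,637.3622; Macaulay duration = 66,765.7472 / 13,637.3622 = 4.89580 years.
Modified duration = D_Mac / (1 + y) = 4.89580 / 1.0405 = 4.70523 years.

4.71 years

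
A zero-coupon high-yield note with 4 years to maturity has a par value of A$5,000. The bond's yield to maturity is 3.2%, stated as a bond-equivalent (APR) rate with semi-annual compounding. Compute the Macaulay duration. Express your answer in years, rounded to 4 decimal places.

A zero-coupon bond has a single cash flow at maturity, so its Macaulay duration equals its maturity: 4 years.
(Equivalently: 8 semi-annual periods ÷ 2 = 4 years.)

4.0000 years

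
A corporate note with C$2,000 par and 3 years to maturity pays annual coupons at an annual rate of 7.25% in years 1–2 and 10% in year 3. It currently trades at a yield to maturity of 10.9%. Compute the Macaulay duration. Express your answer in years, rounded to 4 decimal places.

2.7962 years

Periodic yield y = 0.109. Discount each cash flow and weight by its year:
  t   CF        PV=CF/(1+0.109)^t    t·PV
  1       145.00       130.7484       130.7484
  2       145.00       117.8976       235.7952
  3     2,200.00     1,612.9765     4,838.9295
  Σ                  1,861.6225     5,205.4731
Price P = Σ PV = 1,861.6225.
Macaulay duration = Σ(t·PV) / P = 5,205.4731 / 1,861.6225 = 2.79620 years.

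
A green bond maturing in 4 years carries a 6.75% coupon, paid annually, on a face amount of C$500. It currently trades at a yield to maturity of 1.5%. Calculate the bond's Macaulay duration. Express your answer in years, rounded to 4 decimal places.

Periodic yield y = 0.015. Discount each cash flow and weight by its year:
  t   CF        PV=CF/(1+0.015)^t    t·PV
  1        33.75        33.2512        33.2512
  2        33.75        32.7598        65.5197
  3        33.75        32.2757        96.8271
  4       533.75       502.8908     2,011.5633
  Σ                    601.1776     2,207.1613
Price P = Σ PV = 601.1776.
Macaulay duration = Σ(t·PV) / P = 2,207.1613 / 601.1776 = 3.67140 years.

3.6714 years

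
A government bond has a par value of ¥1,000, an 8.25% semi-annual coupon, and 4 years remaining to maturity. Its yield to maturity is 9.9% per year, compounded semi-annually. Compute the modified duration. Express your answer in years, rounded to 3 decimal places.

3.307 years

Periodic yield y = 0.0495. First find Macaulay duration:
  t   CF        PV=CF/(1+0.0495)^t    t·PV
  1        41.25        39.3044        39.3044
  2        41.25        37.4506        74.9012
  3        41.25        35.6843       107.0528
  4        41.25        34.0012       136.0048
  5        41.25        32.3975       161.9876
  6        41.25        30.8695       185.2169
  7        41.25        29.4135       205.8946
  8     1,041.25       707.4495     5,659.5964
  Σ                    946.5706     6,569.9586
P = 946.5706; Macaulay duration = 6,569.9586 / 946.5706 = 6.94080 half-year periods = 3.47040 years.
Modified duration = D_Mac / (1 + y) = 3.47040 / 1.0495 = 3.30672 years.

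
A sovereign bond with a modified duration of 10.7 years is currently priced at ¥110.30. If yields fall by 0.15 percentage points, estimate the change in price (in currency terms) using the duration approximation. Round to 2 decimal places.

+¥1.77

Duration approximation: ΔP/P ≈ -D_mod · Δy = -10.7 × (-0.0015) = +0.016050.
ΔP ≈ 110.30 × (+0.016050) = +1.770315.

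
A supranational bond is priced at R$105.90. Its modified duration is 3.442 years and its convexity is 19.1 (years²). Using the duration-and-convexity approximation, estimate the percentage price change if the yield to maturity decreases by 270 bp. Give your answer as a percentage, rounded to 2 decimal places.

+9.99%

Duration effect: -D_mod·Δy = -3.442 × (-0.027) = +0.092934
Convexity effect: ½·C·(Δy)² = 0.5 × 19.1 × (-0.027)² = +0.00696195
ΔP/P ≈ +0.092934 + 0.00696195 = +0.09989595
= +9.989595%.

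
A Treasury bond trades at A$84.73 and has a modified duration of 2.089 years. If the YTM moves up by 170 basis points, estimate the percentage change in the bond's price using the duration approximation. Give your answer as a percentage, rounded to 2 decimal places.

Duration approximation: ΔP/P ≈ -D_mod · Δy = -2.089 × (+0.017) = -0.035513.
As a percentage: -3.5513%.

-3.55%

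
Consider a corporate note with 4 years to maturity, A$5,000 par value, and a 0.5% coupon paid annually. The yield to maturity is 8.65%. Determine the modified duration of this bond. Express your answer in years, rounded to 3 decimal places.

3.649 years

Periodic yield y = 0.0865. First find Macaulay duration:
  t   CF        PV=CF/(1+0.0865)^t    t·PV
  1        25.00        23.0097        23.0097
  2        25.00        21.1778        42.3556
  3        25.00        19.4917        58.4752
  4     5,025.00     3,605.9288    14,423.7151
  Σ                  3,669.6080    14,547.5556
P = 3,669.6080; Macaulay duration = 14,547.5556 / 3,669.6080 = 3.96434 years.
Modified duration = D_Mac / (1 + y) = 3.96434 / 1.0865 = 3.64872 years.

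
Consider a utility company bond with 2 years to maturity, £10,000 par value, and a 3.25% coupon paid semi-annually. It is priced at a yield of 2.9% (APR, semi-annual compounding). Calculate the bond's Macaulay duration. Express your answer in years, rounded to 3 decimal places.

Periodic yield y = 0.0145. Discount each cash flow and weight by its period:
  t   CF        PV=CF/(1+0.0145)^t    t·PV
  1       162.50       160.1774       160.1774
  2       162.50       157.8881       315.7761
  3       162.50       155.6314       466.8942
  4    10,162.50     9,593.8374    38,375.3496
  Σ                 10,067.5343    39,318.1973
Price P = Σ PV = 10,067.5343.
Macaulay duration = Σ(t·PV) / P = 39,318.1973 / 10,067.5343 = 3.90544 half-year periods.
In years: 3.90544 / 2 = 1.95272 years.

1.953 years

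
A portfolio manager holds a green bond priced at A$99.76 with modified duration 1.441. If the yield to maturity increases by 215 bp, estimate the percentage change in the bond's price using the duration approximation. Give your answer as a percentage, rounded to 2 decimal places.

Duration approximation: ΔP/P ≈ -D_mod · Δy = -1.441 × (+0.0215) = -0.0309815.
As a percentage: -3.09815%.

-3.10%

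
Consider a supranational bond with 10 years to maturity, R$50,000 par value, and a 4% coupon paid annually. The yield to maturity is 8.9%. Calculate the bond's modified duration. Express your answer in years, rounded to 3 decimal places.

Periodic yield y = 0.089. First find Macaulay duration:
  t   CF        PV=CF/(1+0.089)^t    t·PV
  1     2,000.00     1,836.5473     1,836.5473
  2     2,000.00     1,686.4530     3,372.9060
  3     2,000.00     1,548.6253     4,645.8760
  4     2,000.00     1,422.0618     5,688.2473
  5     2,000.00     1,305.8419     6,529.2095
  6     2,000.00     1,199.1202     7,194.7212
  7     2,000.00     1,101.1205     7,707.8433
  8     2,000.00     1,011.1299     8,089.0393
  9     2,000.00       928.4939     8,356.4455
  10   52,000.00    22,167.8996   221,678.9961
  Σ                 34,207.2934   275,099.8314
P = 34,207.2934; Macaulay duration = 275,099.8314 / 34,207.2934 = 8.04214 years.
Modified duration = D_Mac / (1 + y) = 8.04214 / 1.089 = 7.38488 years.

7.385 years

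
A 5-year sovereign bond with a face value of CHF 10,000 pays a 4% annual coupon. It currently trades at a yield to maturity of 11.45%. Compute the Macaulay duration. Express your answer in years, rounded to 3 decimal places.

Periodic yield y = 0.1145. Discount each cash flow and weight by its year:
  t   CF        PV=CF/(1+0.1145)^t    t·PV
  1       400.00       358.9053       358.9053
  2       400.00       322.0326       644.0652
  3       400.00       288.9481       866.8442
  4       400.00       259.2625     1,037.0500
  5    10,400.00     6,048.2951    30,241.4757
  Σ                  7,277.4436    33,148.3404
Price P = Σ PV = 7,277.4436.
Macaulay duration = Σ(t·PV) / P = 33,148.3404 / 7,277.4436 = 4.55494 years.

4.555 years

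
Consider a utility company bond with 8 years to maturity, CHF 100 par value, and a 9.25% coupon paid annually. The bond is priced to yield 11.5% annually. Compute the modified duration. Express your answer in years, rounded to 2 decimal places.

Periodic yield y = 0.115. First find Macaulay duration:
  t   CF        PV=CF/(1+0.115)^t    t·PV
  1         9.25         8.2960         8.2960
  2         9.25         7.4403        14.8807
  3         9.25         6.6729        20.0188
  4         9.25         5.9847        23.9388
  5         9.25         5.3674        26.8372
  6         9.25         4.8138        28.8831
  7         9.25         4.3174        30.2215
  8       109.25        45.7322       365.8579
  Σ                     88.6248       518.9340
P = 88.6248; Macaulay duration = 518.9340 / 88.6248 = 5.85540 years.
Modified duration = D_Mac / (1 + y) = 5.85540 / 1.115 = 5.25148 years.

5.25 years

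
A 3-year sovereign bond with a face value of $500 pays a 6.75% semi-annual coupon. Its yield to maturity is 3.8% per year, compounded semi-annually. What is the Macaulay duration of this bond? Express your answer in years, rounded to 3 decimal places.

2.776 years

Periodic yield y = 0.019. Discount each cash flow and weight by its period:
  t   CF        PV=CF/(1+0.019)^t    t·PV
  1       16.875        16.5604        16.5604
  2       16.875        16.2516        32.5031
  3       16.875        15.9486        47.8457
  4       16.875        15.6512        62.6047
  5       16.875        15.3594        76.7968
  6      516.875       461.6793     2,770.0759
  Σ                    541.4503     3,006.3865
Price P = Σ PV = 541.4503.
Macaulay duration = Σ(t·PV) / P = 3,006.3865 / 541.4503 = 5.55247 half-year periods.
In years: 5.55247 / 2 = 2.77623 years.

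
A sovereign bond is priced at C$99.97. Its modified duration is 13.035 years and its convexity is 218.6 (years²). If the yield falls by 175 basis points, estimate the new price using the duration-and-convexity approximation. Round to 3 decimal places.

Duration effect: -D_mod·Δy = -13.035 × (-0.0175) = +0.2281125
Convexity effect: ½·C·(Δy)² = 0.5 × 218.6 × (-0.0175)² = +0.033473125
ΔP/P ≈ +0.2281125 + 0.033473125 = +0.261585625
New price ≈ 99.97 × (1 + 0.261585625) = 126.12071493125.

C$126.121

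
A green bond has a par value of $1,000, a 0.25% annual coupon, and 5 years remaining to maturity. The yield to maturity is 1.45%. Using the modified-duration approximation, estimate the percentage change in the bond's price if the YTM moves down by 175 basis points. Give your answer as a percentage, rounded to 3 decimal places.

+8.580%

Periodic yield y = 0.0145. Modified duration first:
  t   CF        PV=CF/(1+0.0145)^t    t·PV
  1         2.50         2.4643         2.4643
  2         2.50         2.4290         4.8581
  3         2.50         2.3943         7.1830
  4         2.50         2.3601         9.4404
  5     1,002.50       932.8764     4,664.3822
  Σ                    942.5242     4,688.3280
P = 942.5242; D_Mac = 4.97423 yrs; D_mod = 4.97423/(1+0.0145) = 4.90313 yrs.
ΔP/P ≈ -D_mod · Δy = -4.90313 × (-0.0175) = +0.085805 = +8.5805%.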